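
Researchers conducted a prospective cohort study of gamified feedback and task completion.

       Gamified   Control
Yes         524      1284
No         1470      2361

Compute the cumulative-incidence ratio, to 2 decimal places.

Reading the table with exposure as columns: a = 524 (Gamified, case), b = 1470 (Gamified, non-case), c = 1284 (Control, case), d = 2361.
Risk in exposed = 524/1994 = 0.26279; risk in unexposed = 1284/3645 = 0.35226.
RR = 0.26279 / 0.35226 = 0.74600
The risk is 25% lower among the exposed than among the unexposed.

0.75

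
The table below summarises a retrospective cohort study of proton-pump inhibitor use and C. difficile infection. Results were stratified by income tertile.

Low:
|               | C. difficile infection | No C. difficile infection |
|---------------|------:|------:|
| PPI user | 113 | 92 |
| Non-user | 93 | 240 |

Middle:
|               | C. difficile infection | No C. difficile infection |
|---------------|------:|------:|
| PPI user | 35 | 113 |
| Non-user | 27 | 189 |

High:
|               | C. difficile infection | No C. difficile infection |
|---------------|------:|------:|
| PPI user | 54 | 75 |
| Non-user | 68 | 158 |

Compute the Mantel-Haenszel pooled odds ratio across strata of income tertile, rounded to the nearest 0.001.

OR_MH = Σ(aᵢdᵢ/nᵢ) / Σ(bᵢcᵢ/nᵢ), where nᵢ is the stratum total.
Stratum 1 (Low): n = 538; a·d/n = 113·240/538 = 50.4089; b·c/n = 92·93/538 = 15.9033
Stratum 2 (Middle): n = 364; a·d/n = 35·189/364 = 18.1731; b·c/n = 113·27/364 = 8.3819
Stratum 3 (High): n = 355; a·d/n = 54·158/355 = 24.0338; b·c/n = 75·68/355 = 14.3662
OR_MH = (50.4089 + 18.1731 + 24.0338) / (15.9033 + 8.3819 + 14.3662) = 92.6158 / 38.6514 = 2.39618

2.396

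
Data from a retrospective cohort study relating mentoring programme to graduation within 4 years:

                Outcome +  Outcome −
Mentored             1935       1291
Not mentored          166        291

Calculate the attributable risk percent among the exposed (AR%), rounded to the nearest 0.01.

Cells: a = 1935, b = 1291, c = 166, d = 291.
Risk in exposed = 1935/3226 = 0.59981; risk in unexposed = 166/457 = 0.36324.
RR = 0.59981/0.36324 = 1.65130
AR% = (RR − 1)/RR × 100 = (1.65130 − 1)/1.65130 × 100 = 39.4415%

39.44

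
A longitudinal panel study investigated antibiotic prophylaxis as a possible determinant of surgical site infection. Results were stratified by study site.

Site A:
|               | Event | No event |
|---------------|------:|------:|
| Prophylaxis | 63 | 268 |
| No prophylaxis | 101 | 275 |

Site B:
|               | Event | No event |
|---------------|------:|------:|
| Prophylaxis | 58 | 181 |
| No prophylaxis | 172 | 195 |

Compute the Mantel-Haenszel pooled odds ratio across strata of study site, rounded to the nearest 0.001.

OR_MH = Σ(aᵢdᵢ/nᵢ) / Σ(bᵢcᵢ/nᵢ), where nᵢ is the stratum total.
Stratum 1 (Site A): n = 707; a·d/n = 63·275/707 = 24.5050; b·c/n = 268·101/707 = 38.2857
Stratum 2 (Site B): n = 606; a·d/n = 58·195/606 = 18.6634; b·c/n = 181·172/606 = 51.3729
OR_MH = (24.5050 + 18.6634) / (38.2857 + 51.3729) = 43.1683 / 89.6587 = 0.48147

0.481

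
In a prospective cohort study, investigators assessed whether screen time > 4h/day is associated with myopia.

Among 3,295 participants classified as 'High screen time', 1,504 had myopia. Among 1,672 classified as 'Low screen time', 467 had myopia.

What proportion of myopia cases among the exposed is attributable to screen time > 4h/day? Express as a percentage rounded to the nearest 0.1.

From the description: a = 1504, b = 1791, c = 467, d = 1205.
Risk in exposed = 1504/3295 = 0.45645; risk in unexposed = 467/1672 = 0.27931.
RR = 0.45645/0.27931 = 1.63422
AR% = (RR − 1)/RR × 100 = (1.63422 − 1)/1.63422 × 100 = 38.8089%

38.8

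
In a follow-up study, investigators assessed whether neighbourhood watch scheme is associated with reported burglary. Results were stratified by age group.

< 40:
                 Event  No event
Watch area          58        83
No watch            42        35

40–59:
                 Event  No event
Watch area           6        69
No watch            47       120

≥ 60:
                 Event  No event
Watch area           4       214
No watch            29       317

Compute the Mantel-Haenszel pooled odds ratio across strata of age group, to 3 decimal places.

0.360

OR_MH = Σ(aᵢdᵢ/nᵢ) / Σ(bᵢcᵢ/nᵢ), where nᵢ is the stratum total.
Stratum 1 (< 40): n = 218; a·d/n = 58·35/218 = 9.3119; b·c/n = 83·42/218 = 15.9908
Stratum 2 (40–59): n = 242; a·d/n = 6·120/242 = 2.9752; b·c/n = 69·47/242 = 13.4008
Stratum 3 (≥ 60): n = 564; a·d/n = 4·317/564 = 2.2482; b·c/n = 214·29/564 = 11.0035
OR_MH = (9.3119 + 2.9752 + 2.2482) / (15.9908 + 13.4008 + 11.0035) = 14.5354 / 40.3952 = 0.35983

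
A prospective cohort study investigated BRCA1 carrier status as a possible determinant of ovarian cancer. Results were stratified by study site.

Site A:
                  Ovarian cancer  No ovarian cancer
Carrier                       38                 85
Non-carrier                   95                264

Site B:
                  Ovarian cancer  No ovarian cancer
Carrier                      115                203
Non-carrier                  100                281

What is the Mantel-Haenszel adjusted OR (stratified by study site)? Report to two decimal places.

OR_MH = Σ(aᵢdᵢ/nᵢ) / Σ(bᵢcᵢ/nᵢ), where nᵢ is the stratum total.
Stratum 1 (Site A): n = 482; a·d/n = 38·264/482 = 20.8133; b·c/n = 85·95/482 = 16.7531
Stratum 2 (Site B): n = 699; a·d/n = 115·281/699 = 46.2303; b·c/n = 203·100/699 = 29.0415
OR_MH = (20.8133 + 46.2303) / (16.7531 + 29.0415) = 67.0436 / 45.7946 = 1.46401

1.46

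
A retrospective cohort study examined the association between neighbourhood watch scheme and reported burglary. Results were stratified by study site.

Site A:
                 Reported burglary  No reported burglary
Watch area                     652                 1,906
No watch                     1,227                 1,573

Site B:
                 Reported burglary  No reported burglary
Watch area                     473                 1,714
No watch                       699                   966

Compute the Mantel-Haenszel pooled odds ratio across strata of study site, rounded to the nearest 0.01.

OR_MH = Σ(aᵢdᵢ/nᵢ) / Σ(bᵢcᵢ/nᵢ), where nᵢ is the stratum total.
Stratum 1 (Site A): n = 5358; a·d/n = 652·1573/5358 = 191.4140; b·c/n = 1906·1227/5358 = 436.4804
Stratum 2 (Site B): n = 3852; a·d/n = 473·966/3852 = 118.6184; b·c/n = 1714·699/3852 = 311.0296
OR_MH = (191.4140 + 118.6184) / (436.4804 + 311.0296) = 310.0323 / 747.5100 = 0.41475

0.41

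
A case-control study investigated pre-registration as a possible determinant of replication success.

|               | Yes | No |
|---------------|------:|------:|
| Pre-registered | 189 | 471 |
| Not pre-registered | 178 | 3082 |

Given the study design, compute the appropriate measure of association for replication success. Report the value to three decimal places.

Cells: a = 189, b = 471, c = 178, d = 3082.
This is a case-control study: participants were sampled on outcome status, so risks in the source population cannot be estimated directly — relative risk is not valid here. The odds ratio is the appropriate measure.
OR = (a·d)/(b·c) = (189 × 3082) / (471 × 178) = 582498 / 83838 = 6.94790

6.948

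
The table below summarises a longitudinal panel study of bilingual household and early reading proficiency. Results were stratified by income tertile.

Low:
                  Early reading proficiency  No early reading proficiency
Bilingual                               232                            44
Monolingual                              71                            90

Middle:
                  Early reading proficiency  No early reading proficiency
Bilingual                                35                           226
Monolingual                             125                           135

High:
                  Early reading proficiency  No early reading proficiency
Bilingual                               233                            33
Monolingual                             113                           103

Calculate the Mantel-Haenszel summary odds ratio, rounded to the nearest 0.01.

OR_MH = Σ(aᵢdᵢ/nᵢ) / Σ(bᵢcᵢ/nᵢ), where nᵢ is the stratum total.
Stratum 1 (Low): n = 437; a·d/n = 232·90/437 = 47.7803; b·c/n = 44·71/437 = 7.1487
Stratum 2 (Middle): n = 521; a·d/n = 35·135/521 = 9.0691; b·c/n = 226·125/521 = 54.2226
Stratum 3 (High): n = 482; a·d/n = 233·103/482 = 49.7905; b·c/n = 33·113/482 = 7.7365
OR_MH = (47.7803 + 9.0691 + 49.7905) / (7.1487 + 54.2226 + 7.7365) = 106.6399 / 69.1079 = 1.54309

1.54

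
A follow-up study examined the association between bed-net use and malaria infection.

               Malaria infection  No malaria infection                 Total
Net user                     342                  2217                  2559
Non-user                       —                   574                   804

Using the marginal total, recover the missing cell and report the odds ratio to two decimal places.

The missing cell is in the unexposed row: 804 − 574 = 230.
So a = 342, b = 2217, c = 230, d = 574.
OR = (a·d)/(b·c) = (342 × 574) / (2217 × 230) = 196308 / 509910 = 0.38499

0.38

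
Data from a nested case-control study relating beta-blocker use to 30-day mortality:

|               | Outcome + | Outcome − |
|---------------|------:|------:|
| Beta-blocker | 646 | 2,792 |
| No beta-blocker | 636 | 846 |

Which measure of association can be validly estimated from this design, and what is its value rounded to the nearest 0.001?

0.308

Cells: a = 646, b = 2792, c = 636, d = 846.
This is a nested case-control study: participants were sampled on outcome status, so risks in the source population cannot be estimated directly — relative risk is not valid here. The odds ratio is the appropriate measure.
OR = (a·d)/(b·c) = (646 × 846) / (2792 × 636) = 546516 / 1775712 = 0.30777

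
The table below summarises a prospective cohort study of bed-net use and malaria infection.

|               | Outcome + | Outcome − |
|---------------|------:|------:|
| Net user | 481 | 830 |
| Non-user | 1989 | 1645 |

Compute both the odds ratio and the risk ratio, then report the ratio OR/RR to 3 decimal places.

Cells: a = 481, b = 830, c = 1989, d = 1645.
OR = (481·1645)/(830·1989) = 791245/1650870 = 0.47929
Risk in exposed = 481/1311 = 0.36690; risk in unexposed = 1989/3634 = 0.54733; RR = 0.67034
OR/RR = 0.47929 / 0.67034 = 0.71500
The outcome is not rare, so the OR lies further from 1 than the RR.

0.715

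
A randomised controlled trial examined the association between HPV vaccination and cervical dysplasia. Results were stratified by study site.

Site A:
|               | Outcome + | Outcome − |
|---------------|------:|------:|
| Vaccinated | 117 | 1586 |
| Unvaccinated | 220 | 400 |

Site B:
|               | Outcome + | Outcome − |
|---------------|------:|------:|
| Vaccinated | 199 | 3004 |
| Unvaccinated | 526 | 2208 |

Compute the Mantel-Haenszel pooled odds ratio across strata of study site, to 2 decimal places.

0.23

OR_MH = Σ(aᵢdᵢ/nᵢ) / Σ(bᵢcᵢ/nᵢ), where nᵢ is the stratum total.
Stratum 1 (Site A): n = 2323; a·d/n = 117·400/2323 = 20.1464; b·c/n = 1586·220/2323 = 150.2023
Stratum 2 (Site B): n = 5937; a·d/n = 199·2208/5937 = 74.0091; b·c/n = 3004·526/5937 = 266.1452
OR_MH = (20.1464 + 74.0091) / (150.2023 + 266.1452) = 94.1555 / 416.3475 = 0.22615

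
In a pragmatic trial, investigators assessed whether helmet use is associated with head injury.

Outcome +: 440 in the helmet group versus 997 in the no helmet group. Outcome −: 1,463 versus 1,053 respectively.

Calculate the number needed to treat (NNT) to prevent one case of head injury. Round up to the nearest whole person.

Risk in treated group = 440/1903 = 0.23121; risk in control = 997/2050 = 0.48634.
Absolute risk reduction = 0.48634 − 0.23121 = 0.25513
NNT = 1 / ARR = 1 / 0.25513 = 3.920 → round up → 4

4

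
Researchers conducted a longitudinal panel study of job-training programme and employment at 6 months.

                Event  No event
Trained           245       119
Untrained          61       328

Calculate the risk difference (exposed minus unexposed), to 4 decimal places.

Cells: a = 245, b = 119, c = 61, d = 328.
Risk in exposed = 245/364 = 0.673077; risk in unexposed = 61/389 = 0.156812.
Risk difference = 0.673077 − 0.156812 = 0.516265

0.5163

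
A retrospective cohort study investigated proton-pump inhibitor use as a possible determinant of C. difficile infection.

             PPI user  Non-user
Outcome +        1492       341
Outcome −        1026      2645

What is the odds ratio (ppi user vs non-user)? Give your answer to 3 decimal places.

11.280

Reading the table with exposure as columns: a = 1492 (PPI user, case), b = 1026 (PPI user, non-case), c = 341 (Non-user, case), d = 2645.
OR = (a·d)/(b·c) = (1492 × 2645) / (1026 × 341) = 3946340 / 349866 = 11.27958
The odds of C. difficile infection are about 11.28 times as high in the ppi user group.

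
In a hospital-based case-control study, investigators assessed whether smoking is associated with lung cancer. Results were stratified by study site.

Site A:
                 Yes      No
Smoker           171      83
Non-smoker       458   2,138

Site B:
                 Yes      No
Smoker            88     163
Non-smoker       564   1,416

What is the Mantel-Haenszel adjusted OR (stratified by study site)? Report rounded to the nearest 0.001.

OR_MH = Σ(aᵢdᵢ/nᵢ) / Σ(bᵢcᵢ/nᵢ), where nᵢ is the stratum total.
Stratum 1 (Site A): n = 2850; a·d/n = 171·2138/2850 = 128.2800; b·c/n = 83·458/2850 = 13.3382
Stratum 2 (Site B): n = 2231; a·d/n = 88·1416/2231 = 55.8530; b·c/n = 163·564/2231 = 41.2066
OR_MH = (128.2800 + 55.8530) / (13.3382 + 41.2066) = 184.1330 / 54.5449 = 3.37581

3.376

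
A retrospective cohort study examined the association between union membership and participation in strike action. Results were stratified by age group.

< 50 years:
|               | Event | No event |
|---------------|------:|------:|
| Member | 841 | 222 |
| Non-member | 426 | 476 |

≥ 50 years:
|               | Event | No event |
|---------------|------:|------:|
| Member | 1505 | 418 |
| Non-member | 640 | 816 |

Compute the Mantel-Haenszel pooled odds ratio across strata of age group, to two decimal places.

4.46

OR_MH = Σ(aᵢdᵢ/nᵢ) / Σ(bᵢcᵢ/nᵢ), where nᵢ is the stratum total.
Stratum 1 (< 50 years): n = 1965; a·d/n = 841·476/1965 = 203.7232; b·c/n = 222·426/1965 = 48.1282
Stratum 2 (≥ 50 years): n = 3379; a·d/n = 1505·816/3379 = 363.4448; b·c/n = 418·640/3379 = 79.1714
OR_MH = (203.7232 + 363.4448) / (48.1282 + 79.1714) = 567.1680 / 127.2996 = 4.45538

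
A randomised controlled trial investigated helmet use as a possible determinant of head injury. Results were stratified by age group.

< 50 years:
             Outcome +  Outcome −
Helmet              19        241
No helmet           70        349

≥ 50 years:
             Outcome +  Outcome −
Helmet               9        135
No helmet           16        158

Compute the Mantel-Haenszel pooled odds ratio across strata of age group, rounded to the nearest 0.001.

0.450

OR_MH = Σ(aᵢdᵢ/nᵢ) / Σ(bᵢcᵢ/nᵢ), where nᵢ is the stratum total.
Stratum 1 (< 50 years): n = 679; a·d/n = 19·349/679 = 9.7658; b·c/n = 241·70/679 = 24.8454
Stratum 2 (≥ 50 years): n = 318; a·d/n = 9·158/318 = 4.4717; b·c/n = 135·16/318 = 6.7925
OR_MH = (9.7658 + 4.4717) / (24.8454 + 6.7925) = 14.2375 / 31.6378 = 0.45002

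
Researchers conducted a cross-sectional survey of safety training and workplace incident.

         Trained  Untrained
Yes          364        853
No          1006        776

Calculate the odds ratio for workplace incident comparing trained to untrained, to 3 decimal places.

Reading the table with exposure as columns: a = 364 (Trained, case), b = 1006 (Trained, non-case), c = 853 (Untrained, case), d = 776.
OR = (a·d)/(b·c) = (364 × 776) / (1006 × 853) = 282464 / 858118 = 0.32917
Exposure is associated with lower odds of workplace incident (OR = 0.33 < 1).

0.329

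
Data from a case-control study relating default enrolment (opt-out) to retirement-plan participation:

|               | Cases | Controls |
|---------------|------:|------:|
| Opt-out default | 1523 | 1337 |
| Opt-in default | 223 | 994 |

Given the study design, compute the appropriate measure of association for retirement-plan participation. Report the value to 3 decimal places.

Cells: a = 1523, b = 1337, c = 223, d = 994.
This is a case-control study: participants were sampled on outcome status, so risks in the source population cannot be estimated directly — relative risk is not valid here. The odds ratio is the appropriate measure.
OR = (a·d)/(b·c) = (1523 × 994) / (1337 × 223) = 1513862 / 298151 = 5.07750

5.078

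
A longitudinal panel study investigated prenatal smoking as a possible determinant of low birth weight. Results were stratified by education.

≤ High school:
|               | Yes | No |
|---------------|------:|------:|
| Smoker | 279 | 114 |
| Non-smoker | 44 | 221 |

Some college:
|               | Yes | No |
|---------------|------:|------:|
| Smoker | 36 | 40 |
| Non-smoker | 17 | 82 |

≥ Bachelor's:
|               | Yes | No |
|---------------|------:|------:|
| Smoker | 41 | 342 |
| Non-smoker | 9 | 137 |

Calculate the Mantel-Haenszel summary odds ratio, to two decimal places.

OR_MH = Σ(aᵢdᵢ/nᵢ) / Σ(bᵢcᵢ/nᵢ), where nᵢ is the stratum total.
Stratum 1 (≤ High school): n = 658; a·d/n = 279·221/658 = 93.7067; b·c/n = 114·44/658 = 7.6231
Stratum 2 (Some college): n = 175; a·d/n = 36·82/175 = 16.8686; b·c/n = 40·17/175 = 3.8857
Stratum 3 (≥ Bachelor's): n = 529; a·d/n = 41·137/529 = 10.6181; b·c/n = 342·9/529 = 5.8185
OR_MH = (93.7067 + 16.8686 + 10.6181) / (7.6231 + 3.8857 + 5.8185) = 121.1934 / 17.3273 = 6.99435

6.99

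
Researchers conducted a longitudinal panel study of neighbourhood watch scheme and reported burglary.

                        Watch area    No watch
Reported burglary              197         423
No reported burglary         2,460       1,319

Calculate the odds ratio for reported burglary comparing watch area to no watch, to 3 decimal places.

0.250

Reading the table with exposure as columns: a = 197 (Watch area, case), b = 2460 (Watch area, non-case), c = 423 (No watch, case), d = 1319.
OR = (a·d)/(b·c) = (197 × 1319) / (2460 × 423) = 259843 / 1040580 = 0.24971
Exposure is associated with lower odds of reported burglary (OR = 0.25 < 1).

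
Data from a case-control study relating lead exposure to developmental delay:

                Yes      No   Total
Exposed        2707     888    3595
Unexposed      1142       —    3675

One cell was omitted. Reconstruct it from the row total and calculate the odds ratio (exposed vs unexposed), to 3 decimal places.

6.762

The missing cell is in the unexposed row: 3675 − 1142 = 2533.
So a = 2707, b = 888, c = 1142, d = 2533.
OR = (a·d)/(b·c) = (2707 × 2533) / (888 × 1142) = 6856831 / 1014096 = 6.76152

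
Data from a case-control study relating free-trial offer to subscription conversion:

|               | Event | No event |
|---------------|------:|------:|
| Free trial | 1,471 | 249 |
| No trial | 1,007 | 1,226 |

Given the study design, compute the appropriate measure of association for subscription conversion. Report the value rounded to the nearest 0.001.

7.192

Cells: a = 1471, b = 249, c = 1007, d = 1226.
This is a case-control study: participants were sampled on outcome status, so risks in the source population cannot be estimated directly — relative risk is not valid here. The odds ratio is the appropriate measure.
OR = (a·d)/(b·c) = (1471 × 1226) / (249 × 1007) = 1803446 / 250743 = 7.19241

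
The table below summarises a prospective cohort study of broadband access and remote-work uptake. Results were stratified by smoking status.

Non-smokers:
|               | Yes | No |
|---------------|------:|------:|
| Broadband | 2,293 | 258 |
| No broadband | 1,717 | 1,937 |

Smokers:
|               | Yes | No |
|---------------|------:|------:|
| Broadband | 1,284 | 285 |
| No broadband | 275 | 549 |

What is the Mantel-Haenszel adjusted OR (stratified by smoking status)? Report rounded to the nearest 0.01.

OR_MH = Σ(aᵢdᵢ/nᵢ) / Σ(bᵢcᵢ/nᵢ), where nᵢ is the stratum total.
Stratum 1 (Non-smokers): n = 6205; a·d/n = 2293·1937/6205 = 715.8003; b·c/n = 258·1717/6205 = 71.3918
Stratum 2 (Smokers): n = 2393; a·d/n = 1284·549/2393 = 294.5742; b·c/n = 285·275/2393 = 32.7518
OR_MH = (715.8003 + 294.5742) / (71.3918 + 32.7518) = 1010.3745 / 104.1436 = 9.70175

9.70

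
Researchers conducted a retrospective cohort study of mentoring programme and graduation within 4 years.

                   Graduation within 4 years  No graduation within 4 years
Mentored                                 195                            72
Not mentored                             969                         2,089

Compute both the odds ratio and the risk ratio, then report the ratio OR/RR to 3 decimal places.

Cells: a = 195, b = 72, c = 969, d = 2089.
OR = (195·2089)/(72·969) = 407355/69768 = 5.83871
Risk in exposed = 195/267 = 0.73034; risk in unexposed = 969/3058 = 0.31687; RR = 2.30482
OR/RR = 5.83871 / 2.30482 = 2.53326
The outcome is not rare, so the OR lies further from 1 than the RR.

2.533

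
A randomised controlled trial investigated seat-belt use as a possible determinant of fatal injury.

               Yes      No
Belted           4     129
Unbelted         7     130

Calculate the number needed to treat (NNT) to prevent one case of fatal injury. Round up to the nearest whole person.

48

Risk in treated group = 4/133 = 0.03008; risk in control = 7/137 = 0.05109.
Absolute risk reduction = 0.05109 − 0.03008 = 0.02102
NNT = 1 / ARR = 1 / 0.02102 = 47.574 → round up → 48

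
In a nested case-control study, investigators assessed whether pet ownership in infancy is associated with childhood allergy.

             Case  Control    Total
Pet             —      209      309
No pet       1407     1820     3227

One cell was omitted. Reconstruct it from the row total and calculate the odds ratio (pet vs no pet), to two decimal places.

0.62

The missing cell is in the exposed row: 309 − 209 = 100.
So a = 100, b = 209, c = 1407, d = 1820.
OR = (a·d)/(b·c) = (100 × 1820) / (209 × 1407) = 182000 / 294063 = 0.61891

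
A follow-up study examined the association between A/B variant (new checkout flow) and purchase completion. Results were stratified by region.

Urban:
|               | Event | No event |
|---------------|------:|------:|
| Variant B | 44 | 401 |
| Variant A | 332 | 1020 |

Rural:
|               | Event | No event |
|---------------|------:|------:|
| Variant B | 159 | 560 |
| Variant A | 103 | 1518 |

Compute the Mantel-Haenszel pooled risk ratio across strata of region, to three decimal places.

1.258

RR_MH = Σ(aᵢ·n₀ᵢ/nᵢ) / Σ(cᵢ·n₁ᵢ/nᵢ), with n₁ᵢ = aᵢ+bᵢ (exposed), n₀ᵢ = cᵢ+dᵢ (unexposed), nᵢ = n₁ᵢ+n₀ᵢ.
Stratum 1 (Urban): n₁ = 445, n₀ = 1352, n = 1797; a·n₀/n = 44·1352/1797 = 33.1041; c·n₁/n = 332·445/1797 = 82.2148
Stratum 2 (Rural): n₁ = 719, n₀ = 1621, n = 2340; a·n₀/n = 159·1621/2340 = 110.1449; c·n₁/n = 103·719/2340 = 31.6483
RR_MH = (33.1041 + 110.1449) / (82.2148 + 31.6483) = 143.2489 / 113.8631 = 1.25808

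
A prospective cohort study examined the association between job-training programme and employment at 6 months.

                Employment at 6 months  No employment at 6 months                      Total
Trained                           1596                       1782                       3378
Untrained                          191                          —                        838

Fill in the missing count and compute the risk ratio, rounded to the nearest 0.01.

2.07

The missing cell is in the unexposed row: 838 − 191 = 647.
So a = 1596, b = 1782, c = 191, d = 647.
RR = [a/(a+b)] / [c/(c+d)] = (1596/3378) / (191/838) = 0.47247/0.22792 = 2.07293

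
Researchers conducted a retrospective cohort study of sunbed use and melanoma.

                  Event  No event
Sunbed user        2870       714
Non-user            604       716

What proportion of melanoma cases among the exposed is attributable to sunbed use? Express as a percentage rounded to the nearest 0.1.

42.9

Cells: a = 2870, b = 714, c = 604, d = 716.
Risk in exposed = 2870/3584 = 0.80078; risk in unexposed = 604/1320 = 0.45758.
RR = 0.80078/0.45758 = 1.75005
AR% = (RR − 1)/RR × 100 = (1.75005 − 1)/1.75005 × 100 = 42.8588%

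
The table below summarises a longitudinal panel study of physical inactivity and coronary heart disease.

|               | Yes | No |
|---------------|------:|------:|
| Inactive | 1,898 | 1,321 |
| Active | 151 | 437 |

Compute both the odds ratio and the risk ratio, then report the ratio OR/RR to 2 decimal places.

Cells: a = 1898, b = 1321, c = 151, d = 437.
OR = (1898·437)/(1321·151) = 829426/199471 = 4.15813
Risk in exposed = 1898/3219 = 0.58962; risk in unexposed = 151/588 = 0.25680; RR = 2.29602
OR/RR = 4.15813 / 2.29602 = 1.81102
The outcome is not rare, so the OR lies further from 1 than the RR.

1.81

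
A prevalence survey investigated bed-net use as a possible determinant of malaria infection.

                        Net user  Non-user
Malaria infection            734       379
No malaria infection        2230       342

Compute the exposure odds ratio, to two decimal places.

Reading the table with exposure as columns: a = 734 (Net user, case), b = 2230 (Net user, non-case), c = 379 (Non-user, case), d = 342.
OR = (a·d)/(b·c) = (734 × 342) / (2230 × 379) = 251028 / 845170 = 0.29701
Exposure is associated with lower odds of malaria infection (OR = 0.30 < 1).

0.30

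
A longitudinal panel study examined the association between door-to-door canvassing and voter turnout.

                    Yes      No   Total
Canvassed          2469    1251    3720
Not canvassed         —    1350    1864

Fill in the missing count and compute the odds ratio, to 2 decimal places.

The missing cell is in the unexposed row: 1864 − 1350 = 514.
So a = 2469, b = 1251, c = 514, d = 1350.
OR = (a·d)/(b·c) = (2469 × 1350) / (1251 × 514) = 3333150 / 643014 = 5.18364

5.18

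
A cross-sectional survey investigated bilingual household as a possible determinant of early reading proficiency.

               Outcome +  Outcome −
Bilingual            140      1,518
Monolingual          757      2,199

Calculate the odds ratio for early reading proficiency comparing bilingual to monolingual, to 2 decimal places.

Cells: a = 140, b = 1518, c = 757, d = 2199.
OR = (a·d)/(b·c) = (140 × 2199) / (1518 × 757) = 307860 / 1149126 = 0.26791
Exposure is associated with lower odds of early reading proficiency (OR = 0.27 < 1).

0.27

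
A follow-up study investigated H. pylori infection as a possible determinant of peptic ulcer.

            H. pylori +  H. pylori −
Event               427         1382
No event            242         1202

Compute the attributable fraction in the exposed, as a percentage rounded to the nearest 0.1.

Reading the table with exposure as columns: a = 427 (H. pylori +, case), b = 242 (H. pylori +, non-case), c = 1382 (H. pylori −, case), d = 1202.
Risk in exposed = 427/669 = 0.63827; risk in unexposed = 1382/2584 = 0.53483.
RR = 0.63827/0.53483 = 1.19340
AR% = (RR − 1)/RR × 100 = (1.19340 − 1)/1.19340 × 100 = 16.2058%

16.2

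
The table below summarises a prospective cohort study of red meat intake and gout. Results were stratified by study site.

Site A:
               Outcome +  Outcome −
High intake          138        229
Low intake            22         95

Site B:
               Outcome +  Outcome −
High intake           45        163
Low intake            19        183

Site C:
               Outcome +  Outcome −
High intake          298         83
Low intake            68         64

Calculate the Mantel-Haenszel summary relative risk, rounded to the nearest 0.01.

RR_MH = Σ(aᵢ·n₀ᵢ/nᵢ) / Σ(cᵢ·n₁ᵢ/nᵢ), with n₁ᵢ = aᵢ+bᵢ (exposed), n₀ᵢ = cᵢ+dᵢ (unexposed), nᵢ = n₁ᵢ+n₀ᵢ.
Stratum 1 (Site A): n₁ = 367, n₀ = 117, n = 484; a·n₀/n = 138·117/484 = 33.3595; c·n₁/n = 22·367/484 = 16.6818
Stratum 2 (Site B): n₁ = 208, n₀ = 202, n = 410; a·n₀/n = 45·202/410 = 22.1707; c·n₁/n = 19·208/410 = 9.6390
Stratum 3 (Site C): n₁ = 381, n₀ = 132, n = 513; a·n₀/n = 298·132/513 = 76.6784; c·n₁/n = 68·381/513 = 50.5029
RR_MH = (33.3595 + 22.1707 + 76.6784) / (16.6818 + 9.6390 + 50.5029) = 132.2086 / 76.8238 = 1.72093

1.72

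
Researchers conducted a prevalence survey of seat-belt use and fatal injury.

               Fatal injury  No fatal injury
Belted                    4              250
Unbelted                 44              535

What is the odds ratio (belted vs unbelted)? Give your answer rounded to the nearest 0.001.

0.195

Cells: a = 4, b = 250, c = 44, d = 535.
OR = (a·d)/(b·c) = (4 × 535) / (250 × 44) = 2140 / 11000 = 0.19455
Exposure is associated with lower odds of fatal injury (OR = 0.19 < 1).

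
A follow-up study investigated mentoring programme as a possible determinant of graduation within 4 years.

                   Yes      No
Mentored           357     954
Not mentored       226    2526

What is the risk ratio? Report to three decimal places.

3.316

Cells: a = 357, b = 954, c = 226, d = 2526.
Risk in exposed = 357/1311 = 0.27231; risk in unexposed = 226/2752 = 0.08212.
RR = 0.27231 / 0.08212 = 3.31593
The risk among the exposed is 3.32 times that among the unexposed.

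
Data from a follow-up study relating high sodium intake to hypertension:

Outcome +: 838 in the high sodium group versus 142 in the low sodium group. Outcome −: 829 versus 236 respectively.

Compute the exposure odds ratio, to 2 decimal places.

1.68

From the description: a = 838, b = 829, c = 142, d = 236.
OR = (a·d)/(b·c) = (838 × 236) / (829 × 142) = 197768 / 117718 = 1.68001
The odds of hypertension are about 1.68 times as high in the high sodium group.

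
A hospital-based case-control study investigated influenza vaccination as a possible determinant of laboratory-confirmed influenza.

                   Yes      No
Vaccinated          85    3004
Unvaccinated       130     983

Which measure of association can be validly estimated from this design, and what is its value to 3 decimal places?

0.214

Cells: a = 85, b = 3004, c = 130, d = 983.
This is a hospital-based case-control study: participants were sampled on outcome status, so risks in the source population cannot be estimated directly — relative risk is not valid here. The odds ratio is the appropriate measure.
OR = (a·d)/(b·c) = (85 × 983) / (3004 × 130) = 83555 / 390520 = 0.21396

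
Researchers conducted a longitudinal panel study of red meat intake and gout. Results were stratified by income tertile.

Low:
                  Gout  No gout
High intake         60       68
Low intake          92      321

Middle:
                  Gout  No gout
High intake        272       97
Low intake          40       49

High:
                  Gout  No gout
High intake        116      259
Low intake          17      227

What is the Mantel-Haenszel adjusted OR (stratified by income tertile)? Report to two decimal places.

OR_MH = Σ(aᵢdᵢ/nᵢ) / Σ(bᵢcᵢ/nᵢ), where nᵢ is the stratum total.
Stratum 1 (Low): n = 541; a·d/n = 60·321/541 = 35.6007; b·c/n = 68·92/541 = 11.5638
Stratum 2 (Middle): n = 458; a·d/n = 272·49/458 = 29.1004; b·c/n = 97·40/458 = 8.4716
Stratum 3 (High): n = 619; a·d/n = 116·227/619 = 42.5396; b·c/n = 259·17/619 = 7.1131
OR_MH = (35.6007 + 29.1004 + 42.5396) / (11.5638 + 8.4716 + 7.1131) = 107.2408 / 27.1485 = 3.95016

3.95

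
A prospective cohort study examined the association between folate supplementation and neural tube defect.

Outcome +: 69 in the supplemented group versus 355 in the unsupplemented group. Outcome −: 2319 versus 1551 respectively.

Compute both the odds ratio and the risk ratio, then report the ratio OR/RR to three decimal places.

From the description: a = 69, b = 2319, c = 355, d = 1551.
OR = (69·1551)/(2319·355) = 107019/823245 = 0.13000
Risk in exposed = 69/2388 = 0.02889; risk in unexposed = 355/1906 = 0.18625; RR = 0.15513
OR/RR = 0.13000 / 0.15513 = 0.83796
The outcome is not rare, so the OR lies further from 1 than the RR.

0.838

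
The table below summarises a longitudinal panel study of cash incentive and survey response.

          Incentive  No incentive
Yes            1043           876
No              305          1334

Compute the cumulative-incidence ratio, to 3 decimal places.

1.952

Reading the table with exposure as columns: a = 1043 (Incentive, case), b = 305 (Incentive, non-case), c = 876 (No incentive, case), d = 1334.
Risk in exposed = 1043/1348 = 0.77374; risk in unexposed = 876/2210 = 0.39638.
RR = 0.77374 / 0.39638 = 1.95201
The risk among the exposed is 1.95 times that among the unexposed.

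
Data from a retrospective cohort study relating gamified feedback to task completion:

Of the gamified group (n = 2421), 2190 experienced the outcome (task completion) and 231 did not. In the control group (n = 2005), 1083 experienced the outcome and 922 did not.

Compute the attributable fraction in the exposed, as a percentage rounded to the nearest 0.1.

40.3

From the description: a = 2190, b = 231, c = 1083, d = 922.
Risk in exposed = 2190/2421 = 0.90458; risk in unexposed = 1083/2005 = 0.54015.
RR = 0.90458/0.54015 = 1.67469
AR% = (RR − 1)/RR × 100 = (1.67469 − 1)/1.67469 × 100 = 40.2876%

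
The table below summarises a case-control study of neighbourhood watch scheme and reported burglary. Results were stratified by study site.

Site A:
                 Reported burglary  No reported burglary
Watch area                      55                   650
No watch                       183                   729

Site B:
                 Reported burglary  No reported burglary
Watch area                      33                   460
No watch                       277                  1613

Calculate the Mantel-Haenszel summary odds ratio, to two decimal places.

OR_MH = Σ(aᵢdᵢ/nᵢ) / Σ(bᵢcᵢ/nᵢ), where nᵢ is the stratum total.
Stratum 1 (Site A): n = 1617; a·d/n = 55·729/1617 = 24.7959; b·c/n = 650·183/1617 = 73.5622
Stratum 2 (Site B): n = 2383; a·d/n = 33·1613/2383 = 22.3370; b·c/n = 460·277/2383 = 53.4704
OR_MH = (24.7959 + 22.3370) / (73.5622 + 53.4704) = 47.1329 / 127.0326 = 0.37103

0.37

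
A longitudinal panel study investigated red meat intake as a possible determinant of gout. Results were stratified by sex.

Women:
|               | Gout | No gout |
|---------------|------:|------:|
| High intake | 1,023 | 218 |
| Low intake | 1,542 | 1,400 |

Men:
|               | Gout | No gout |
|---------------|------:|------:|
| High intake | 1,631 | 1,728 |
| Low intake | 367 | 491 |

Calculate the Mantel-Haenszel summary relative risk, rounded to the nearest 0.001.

1.402

RR_MH = Σ(aᵢ·n₀ᵢ/nᵢ) / Σ(cᵢ·n₁ᵢ/nᵢ), with n₁ᵢ = aᵢ+bᵢ (exposed), n₀ᵢ = cᵢ+dᵢ (unexposed), nᵢ = n₁ᵢ+n₀ᵢ.
Stratum 1 (Women): n₁ = 1241, n₀ = 2942, n = 4183; a·n₀/n = 1023·2942/4183 = 719.4994; c·n₁/n = 1542·1241/4183 = 457.4760
Stratum 2 (Men): n₁ = 3359, n₀ = 858, n = 4217; a·n₀/n = 1631·858/4217 = 331.8468; c·n₁/n = 367·3359/4217 = 292.3294
RR_MH = (719.4994 + 331.8468) / (457.4760 + 292.3294) = 1051.3462 / 749.8054 = 1.40216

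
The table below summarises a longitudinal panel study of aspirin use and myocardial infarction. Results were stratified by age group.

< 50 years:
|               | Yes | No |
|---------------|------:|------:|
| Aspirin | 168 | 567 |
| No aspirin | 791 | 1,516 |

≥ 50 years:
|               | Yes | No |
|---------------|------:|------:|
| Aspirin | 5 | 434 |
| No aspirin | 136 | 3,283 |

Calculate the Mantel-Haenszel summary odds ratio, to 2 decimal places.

OR_MH = Σ(aᵢdᵢ/nᵢ) / Σ(bᵢcᵢ/nᵢ), where nᵢ is the stratum total.
Stratum 1 (< 50 years): n = 3042; a·d/n = 168·1516/3042 = 83.7239; b·c/n = 567·791/3042 = 147.4349
Stratum 2 (≥ 50 years): n = 3858; a·d/n = 5·3283/3858 = 4.2548; b·c/n = 434·136/3858 = 15.2991
OR_MH = (83.7239 + 4.2548) / (147.4349 + 15.2991) = 87.9787 / 162.7340 = 0.54063

0.54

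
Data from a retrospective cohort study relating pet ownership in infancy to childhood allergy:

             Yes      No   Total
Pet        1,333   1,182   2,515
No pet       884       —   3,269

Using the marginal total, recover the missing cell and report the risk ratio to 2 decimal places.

The missing cell is in the unexposed row: 3269 − 884 = 2385.
So a = 1333, b = 1182, c = 884, d = 2385.
RR = [a/(a+b)] / [c/(c+d)] = (1333/2515) / (884/3269) = 0.53002/0.27042 = 1.95999

1.96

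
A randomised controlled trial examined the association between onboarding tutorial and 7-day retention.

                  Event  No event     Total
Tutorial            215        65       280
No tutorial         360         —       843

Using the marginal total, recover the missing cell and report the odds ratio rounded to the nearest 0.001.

4.438

The missing cell is in the unexposed row: 843 − 360 = 483.
So a = 215, b = 65, c = 360, d = 483.
OR = (a·d)/(b·c) = (215 × 483) / (65 × 360) = 103845 / 23400 = 4.43782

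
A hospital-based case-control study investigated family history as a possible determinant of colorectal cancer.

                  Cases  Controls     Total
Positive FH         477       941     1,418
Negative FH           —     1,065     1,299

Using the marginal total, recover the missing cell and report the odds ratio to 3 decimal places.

The missing cell is in the unexposed row: 1299 − 1065 = 234.
So a = 477, b = 941, c = 234, d = 1065.
OR = (a·d)/(b·c) = (477 × 1065) / (941 × 234) = 508005 / 220194 = 2.30708

2.307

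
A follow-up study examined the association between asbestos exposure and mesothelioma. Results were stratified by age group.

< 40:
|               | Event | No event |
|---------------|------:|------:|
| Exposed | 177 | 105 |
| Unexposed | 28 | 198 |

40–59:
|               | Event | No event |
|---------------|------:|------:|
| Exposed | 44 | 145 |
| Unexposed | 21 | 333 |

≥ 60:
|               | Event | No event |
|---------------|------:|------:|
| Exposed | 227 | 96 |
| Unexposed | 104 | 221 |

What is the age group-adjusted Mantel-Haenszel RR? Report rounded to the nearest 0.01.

RR_MH = Σ(aᵢ·n₀ᵢ/nᵢ) / Σ(cᵢ·n₁ᵢ/nᵢ), with n₁ᵢ = aᵢ+bᵢ (exposed), n₀ᵢ = cᵢ+dᵢ (unexposed), nᵢ = n₁ᵢ+n₀ᵢ.
Stratum 1 (< 40): n₁ = 282, n₀ = 226, n = 508; a·n₀/n = 177·226/508 = 78.7441; c·n₁/n = 28·282/508 = 15.5433
Stratum 2 (40–59): n₁ = 189, n₀ = 354, n = 543; a·n₀/n = 44·354/543 = 28.6851; c·n₁/n = 21·189/543 = 7.3094
Stratum 3 (≥ 60): n₁ = 323, n₀ = 325, n = 648; a·n₀/n = 227·325/648 = 113.8503; c·n₁/n = 104·323/648 = 51.8395
RR_MH = (78.7441 + 28.6851 + 113.8503) / (15.5433 + 7.3094 + 51.8395) = 221.2795 / 74.6922 = 2.96255

2.96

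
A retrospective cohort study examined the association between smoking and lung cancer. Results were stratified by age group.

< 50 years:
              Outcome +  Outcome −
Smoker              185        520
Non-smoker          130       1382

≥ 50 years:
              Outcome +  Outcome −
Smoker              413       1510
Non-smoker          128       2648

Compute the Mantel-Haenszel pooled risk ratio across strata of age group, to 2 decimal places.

RR_MH = Σ(aᵢ·n₀ᵢ/nᵢ) / Σ(cᵢ·n₁ᵢ/nᵢ), with n₁ᵢ = aᵢ+bᵢ (exposed), n₀ᵢ = cᵢ+dᵢ (unexposed), nᵢ = n₁ᵢ+n₀ᵢ.
Stratum 1 (< 50 years): n₁ = 705, n₀ = 1512, n = 2217; a·n₀/n = 185·1512/2217 = 126.1705; c·n₁/n = 130·705/2217 = 41.3396
Stratum 2 (≥ 50 years): n₁ = 1923, n₀ = 2776, n = 4699; a·n₀/n = 413·2776/4699 = 243.9855; c·n₁/n = 128·1923/4699 = 52.3822
RR_MH = (126.1705 + 243.9855) / (41.3396 + 52.3822) = 370.1560 / 93.7219 = 3.94952

3.95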